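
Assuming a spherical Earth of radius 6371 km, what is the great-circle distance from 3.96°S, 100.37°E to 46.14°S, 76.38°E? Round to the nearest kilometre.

Δλ = 76.38 − 100.37 = -23.99°.
Δφ = -46.14 − -3.96 = -42.18°.
a = sin²(Δφ/2) + cos φ₁ · cos φ₂ · sin²(Δλ/2) = 0.159337.
c = 2·atan2(√a, √(1−a)) = 0.82122 rad → d = 6371·c ≈ 5232.01 km.

5232 km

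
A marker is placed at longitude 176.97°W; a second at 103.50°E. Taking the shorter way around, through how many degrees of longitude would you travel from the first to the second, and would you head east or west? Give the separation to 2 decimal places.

Raw difference: 103.50 − -176.97 = 280.47°.
Normalise into (−180°, 180°]: 280.47° − 360° = -79.53°.
Negative ⇒ the second point lies to the west; separation 79.53°.

79.53° west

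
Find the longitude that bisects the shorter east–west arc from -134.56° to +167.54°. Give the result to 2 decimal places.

-163.51°

Signed shortest Δλ from -134.56° to +167.54° is -57.90°.
Midpoint longitude = -134.56° + (-57.90°)/2 = -134.56° − 28.95° = -163.51°.
(The naïve average (-134.56 + +167.54)/2 = 16.49° is on the wrong side of the globe.)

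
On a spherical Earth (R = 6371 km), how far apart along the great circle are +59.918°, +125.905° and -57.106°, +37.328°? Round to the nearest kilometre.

15127 km

Δλ = 37.328 − 125.905 = -88.577°.
Δφ = -57.106 − 59.918 = -117.024°.
a = sin²(Δφ/2) + cos φ₁ · cos φ₂ · sin²(Δλ/2) = 0.859910.
c = 2·atan2(√a, √(1−a)) = 2.37434 rad → d = 6371·c ≈ 15126.91 km.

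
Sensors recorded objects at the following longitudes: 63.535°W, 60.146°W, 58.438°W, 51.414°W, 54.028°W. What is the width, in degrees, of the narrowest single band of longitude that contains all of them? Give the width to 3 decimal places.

Sort the longitudes: -63.535°, -60.146°, -58.438°, -54.028°, -51.414°.
Eastward gaps between consecutive values (wrapping around): 3.389°, 1.708°, 4.410°, 2.614°, 347.879°.
Largest gap = 347.879° ⇒ minimal covering band is its complement: 360° − 347.879° = 12.121°.
Band runs from -63.535° eastward to -51.414°.

12.121°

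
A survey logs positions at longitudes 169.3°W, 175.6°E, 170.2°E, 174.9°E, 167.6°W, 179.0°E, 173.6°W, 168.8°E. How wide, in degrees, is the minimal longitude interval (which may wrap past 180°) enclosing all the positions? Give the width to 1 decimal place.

23.6°

Sort the longitudes: -173.6°, -169.3°, -167.6°, +168.8°, +170.2°, +174.9°, +175.6°, +179.0°.
Eastward gaps between consecutive values (wrapping around): 4.3°, 1.7°, 336.4°, 1.4°, 4.7°, 0.7°, 3.4°, 7.4°.
Largest gap = 336.4° ⇒ minimal covering band is its complement: 360° − 336.4° = 23.6°.
Band runs from +168.8° eastward to -167.6°, crossing the antimeridian.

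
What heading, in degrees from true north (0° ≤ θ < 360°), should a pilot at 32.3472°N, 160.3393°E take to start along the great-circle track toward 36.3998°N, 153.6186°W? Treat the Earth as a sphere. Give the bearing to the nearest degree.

Δλ = -153.6186 − 160.3393 = -313.9579°; wrapped into (−180°, 180°]: 46.0421°.
θ = atan2( sin Δλ · cos φ₂ , cos φ₁ · sin φ₂ − sin φ₁ · cos φ₂ · cos Δλ )
  = atan2(0.57940, 0.20240) = 70.745° → normalised to [0°, 360°): 70.745°.

71°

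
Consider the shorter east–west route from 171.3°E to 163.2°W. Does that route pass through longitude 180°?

Yes

Naïve |-163.2 − 171.3| = 334.5° > 180°, so the shorter arc goes the other way round — across 180°.
Signed shortest Δλ = ((-163.2 − 171.3 + 180) mod 360) − 180 = 25.5°.
Going east by 25.5° from +171.3° passes through 180° before reaching -163.2°.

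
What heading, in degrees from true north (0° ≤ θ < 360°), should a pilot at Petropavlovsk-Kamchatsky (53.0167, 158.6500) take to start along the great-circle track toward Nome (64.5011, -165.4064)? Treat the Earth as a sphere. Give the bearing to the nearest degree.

44°

Δλ = -165.4064 − 158.6500 = -324.0564°; wrapped into (−180°, 180°]: 35.9436°.
θ = atan2( sin Δλ · cos φ₂ , cos φ₁ · sin φ₂ − sin φ₁ · cos φ₂ · cos Δλ )
  = atan2(0.25269, 0.26458) = 43.684° → normalised to [0°, 360°): 43.684°.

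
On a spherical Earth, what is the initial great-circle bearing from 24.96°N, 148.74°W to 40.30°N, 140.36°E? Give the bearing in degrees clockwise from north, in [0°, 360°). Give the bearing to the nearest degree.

Δλ = 140.36 − -148.74 = 289.10°; wrapped into (−180°, 180°]: -70.90°.
θ = atan2( sin Δλ · cos φ₂ , cos φ₁ · sin φ₂ − sin φ₁ · cos φ₂ · cos Δλ )
  = atan2(-0.72068, 0.48107) = -56.276° → normalised to [0°, 360°): 303.724°.

304°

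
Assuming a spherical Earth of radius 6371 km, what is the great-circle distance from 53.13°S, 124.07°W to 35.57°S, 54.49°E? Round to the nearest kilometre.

Δλ = 54.49 − -124.07 = 178.56°.
Δφ = -35.57 − -53.13 = 17.56°.
a = sin²(Δφ/2) + cos φ₁ · cos φ₂ · sin²(Δλ/2) = 0.511267.
c = 2·atan2(√a, √(1−a)) = 1.59333 rad → d = 6371·c ≈ 10151.11 km.

10151 km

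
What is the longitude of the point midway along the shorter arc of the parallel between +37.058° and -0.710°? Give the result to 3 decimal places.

+18.174°

Signed shortest Δλ from +37.058° to -0.710° is -37.768°.
Midpoint longitude = +37.058° + (-37.768°)/2 = +37.058° − 18.884° = +18.174°.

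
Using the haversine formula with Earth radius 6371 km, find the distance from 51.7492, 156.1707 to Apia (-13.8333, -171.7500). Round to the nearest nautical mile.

4277 nmi

Δλ = -171.7500 − 156.1707 = -327.9207°; wrapped into (−180°, 180°]: 32.0793°.
Δφ = -13.8333 − 51.7492 = -65.5825°.
a = sin²(Δφ/2) + cos φ₁ · cos φ₂ · sin²(Δλ/2) = 0.339202.
c = 2·atan2(√a, √(1−a)) = 1.24338 rad → d = 6371·c ≈ 7921.59 km ≈ 4277.32 nmi.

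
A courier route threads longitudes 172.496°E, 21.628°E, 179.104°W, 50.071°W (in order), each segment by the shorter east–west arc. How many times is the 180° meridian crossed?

1

Leg 1: +172.496° → +21.628°, shortest Δλ = -150.868° (west) — does not cross 180°.
Leg 2: +21.628° → -179.104°, shortest Δλ = 159.268° (east) — crosses 180°.
Leg 3: -179.104° → -50.071°, shortest Δλ = 129.033° (east) — does not cross 180°.
Total crossings: 1.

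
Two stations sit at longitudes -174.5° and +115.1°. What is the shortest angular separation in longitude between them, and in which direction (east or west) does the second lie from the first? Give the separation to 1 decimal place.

Raw difference: 115.1 − -174.5 = 289.6°.
Normalise into (−180°, 180°]: 289.6° − 360° = -70.4°.
Negative ⇒ the second point lies to the west; separation 70.4°.

70.4° west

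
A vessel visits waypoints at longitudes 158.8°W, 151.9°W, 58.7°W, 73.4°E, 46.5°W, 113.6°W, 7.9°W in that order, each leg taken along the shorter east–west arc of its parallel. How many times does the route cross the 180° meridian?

0

Leg 1: -158.8° → -151.9°, shortest Δλ = 6.9° (east) — does not cross 180°.
Leg 2: -151.9° → -58.7°, shortest Δλ = 93.2° (east) — does not cross 180°.
Leg 3: -58.7° → +73.4°, shortest Δλ = 132.1° (east) — does not cross 180°.
Leg 4: +73.4° → -46.5°, shortest Δλ = -119.9° (west) — does not cross 180°.
Leg 5: -46.5° → -113.6°, shortest Δλ = -67.1° (west) — does not cross 180°.
Leg 6: -113.6° → -7.9°, shortest Δλ = 105.7° (east) — does not cross 180°.
Total crossings: 0.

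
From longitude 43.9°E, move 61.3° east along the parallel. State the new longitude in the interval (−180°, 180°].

Start at +43.9°; shift +61.3° → +105.2°.
+105.2° already lies in (−180°, 180°].

105.2°E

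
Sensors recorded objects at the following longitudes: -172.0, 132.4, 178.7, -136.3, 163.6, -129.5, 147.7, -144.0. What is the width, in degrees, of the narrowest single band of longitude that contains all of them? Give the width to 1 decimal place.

98.1°

Sort the longitudes: -172.0°, -144.0°, -136.3°, -129.5°, +132.4°, +147.7°, +163.6°, +178.7°.
Eastward gaps between consecutive values (wrapping around): 28.0°, 7.7°, 6.8°, 261.9°, 15.3°, 15.9°, 15.1°, 9.3°.
Largest gap = 261.9° ⇒ minimal covering band is its complement: 360° − 261.9° = 98.1°.
Band runs from +132.4° eastward to -129.5°, crossing the antimeridian.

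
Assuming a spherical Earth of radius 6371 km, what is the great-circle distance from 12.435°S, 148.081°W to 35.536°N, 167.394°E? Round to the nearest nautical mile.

3831 nmi

Δλ = 167.394 − -148.081 = 315.475°; wrapped into (−180°, 180°]: -44.525°.
Δφ = 35.536 − -12.435 = 47.971°.
a = sin²(Δφ/2) + cos φ₁ · cos φ₂ · sin²(Δλ/2) = 0.279303.
c = 2·atan2(√a, √(1−a)) = 1.11364 rad → d = 6371·c ≈ 7095.02 km ≈ 3831.01 nmi.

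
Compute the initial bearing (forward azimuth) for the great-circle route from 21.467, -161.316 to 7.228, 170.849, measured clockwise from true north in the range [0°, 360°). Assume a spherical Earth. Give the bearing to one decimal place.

Δλ = 170.849 − -161.316 = 332.165°; wrapped into (−180°, 180°]: -27.835°.
θ = atan2( sin Δλ · cos φ₂ , cos φ₁ · sin φ₂ − sin φ₁ · cos φ₂ · cos Δλ )
  = atan2(-0.46322, -0.20396) = -113.764° → normalised to [0°, 360°): 246.236°.

246.2°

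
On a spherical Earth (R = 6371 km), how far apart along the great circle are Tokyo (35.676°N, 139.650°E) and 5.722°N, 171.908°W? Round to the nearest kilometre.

Δλ = -171.908 − 139.650 = -311.558°; wrapped into (−180°, 180°]: 48.442°.
Δφ = 5.722 − 35.676 = -29.954°.
a = sin²(Δφ/2) + cos φ₁ · cos φ₂ · sin²(Δλ/2) = 0.202829.
c = 2·atan2(√a, √(1−a)) = 0.93435 rad → d = 6371·c ≈ 5952.74 km.

5953 km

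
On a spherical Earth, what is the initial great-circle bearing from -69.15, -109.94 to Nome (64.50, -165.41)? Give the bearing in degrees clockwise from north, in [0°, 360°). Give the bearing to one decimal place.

Δλ = -165.41 − -109.94 = -55.47°.
θ = atan2( sin Δλ · cos φ₂ , cos φ₁ · sin φ₂ − sin φ₁ · cos φ₂ · cos Δλ )
  = atan2(-0.35467, 0.54930) = -32.849° → normalised to [0°, 360°): 327.151°.

327.2°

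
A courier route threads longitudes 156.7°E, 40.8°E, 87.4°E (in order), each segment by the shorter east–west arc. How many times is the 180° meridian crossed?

Leg 1: +156.7° → +40.8°, shortest Δλ = -115.9° (west) — does not cross 180°.
Leg 2: +40.8° → +87.4°, shortest Δλ = 46.6° (east) — does not cross 180°.
Total crossings: 0.

0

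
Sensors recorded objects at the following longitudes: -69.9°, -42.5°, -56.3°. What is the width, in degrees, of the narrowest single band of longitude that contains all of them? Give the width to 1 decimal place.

Sort the longitudes: -69.9°, -56.3°, -42.5°.
Eastward gaps between consecutive values (wrapping around): 13.6°, 13.8°, 332.6°.
Largest gap = 332.6° ⇒ minimal covering band is its complement: 360° − 332.6° = 27.4°.
Band runs from -69.9° eastward to -42.5°.

27.4°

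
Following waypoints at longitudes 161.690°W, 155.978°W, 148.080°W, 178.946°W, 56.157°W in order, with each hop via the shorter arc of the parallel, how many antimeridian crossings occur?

Leg 1: -161.690° → -155.978°, shortest Δλ = 5.712° (east) — does not cross 180°.
Leg 2: -155.978° → -148.080°, shortest Δλ = 7.898° (east) — does not cross 180°.
Leg 3: -148.080° → -178.946°, shortest Δλ = -30.866° (west) — does not cross 180°.
Leg 4: -178.946° → -56.157°, shortest Δλ = 122.789° (east) — does not cross 180°.
Total crossings: 0.

0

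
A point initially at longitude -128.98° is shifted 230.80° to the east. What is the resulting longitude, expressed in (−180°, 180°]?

+101.82°

Start at -128.98°; shift +230.80° → +101.82°.
+101.82° already lies in (−180°, 180°].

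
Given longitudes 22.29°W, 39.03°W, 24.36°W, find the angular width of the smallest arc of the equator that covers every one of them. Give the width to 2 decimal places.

Sort the longitudes: -39.03°, -24.36°, -22.29°.
Eastward gaps between consecutive values (wrapping around): 14.67°, 2.07°, 343.26°.
Largest gap = 343.26° ⇒ minimal covering band is its complement: 360° − 343.26° = 16.74°.
Band runs from -39.03° eastward to -22.29°.

16.74°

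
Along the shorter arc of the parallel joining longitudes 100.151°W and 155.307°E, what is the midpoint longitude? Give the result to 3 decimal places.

Signed shortest Δλ from -100.151° to +155.307° is -104.542°.
Midpoint longitude = -100.151° + (-104.542°)/2 = -100.151° − 52.271° = -152.422°.
(The naïve average (-100.151 + +155.307)/2 = 27.578° is on the wrong side of the globe.)

152.422°W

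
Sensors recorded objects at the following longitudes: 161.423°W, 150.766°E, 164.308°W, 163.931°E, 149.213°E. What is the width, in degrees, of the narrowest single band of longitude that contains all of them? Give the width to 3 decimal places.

Sort the longitudes: -164.308°, -161.423°, +149.213°, +150.766°, +163.931°.
Eastward gaps between consecutive values (wrapping around): 2.885°, 310.636°, 1.553°, 13.165°, 31.761°.
Largest gap = 310.636° ⇒ minimal covering band is its complement: 360° − 310.636° = 49.364°.
Band runs from +149.213° eastward to -161.423°, crossing the antimeridian.

49.364°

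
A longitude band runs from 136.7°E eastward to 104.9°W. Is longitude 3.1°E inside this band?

No

Band width going east from +136.7° to -104.9°: ((-104.9 − 136.7) mod 360) = 118.4°.
Offset of +3.1° east of the west edge: ((3.1 − 136.7) mod 360) = 226.4°.
226.4° > 118.4° ⇒ outside.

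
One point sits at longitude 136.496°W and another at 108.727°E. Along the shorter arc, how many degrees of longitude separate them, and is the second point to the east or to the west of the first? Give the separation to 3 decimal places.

Raw difference: 108.727 − -136.496 = 245.223°.
Normalise into (−180°, 180°]: 245.223° − 360° = -114.777°.
Negative ⇒ the second point lies to the west; separation 114.777°.

114.777° west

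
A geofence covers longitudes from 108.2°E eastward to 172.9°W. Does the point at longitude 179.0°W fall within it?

Band width going east from +108.2° to -172.9°: ((-172.9 − 108.2) mod 360) = 78.9°.
Offset of -179.0° east of the west edge: ((-179.0 − 108.2) mod 360) = 72.8°.
72.8° ≤ 78.9° ⇒ inside.

Yes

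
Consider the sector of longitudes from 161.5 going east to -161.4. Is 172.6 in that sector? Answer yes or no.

Band width going east from +161.5° to -161.4°: ((-161.4 − 161.5) mod 360) = 37.1°.
Offset of +172.6° east of the west edge: ((172.6 − 161.5) mod 360) = 11.1°.
11.1° ≤ 37.1° ⇒ inside.

Yes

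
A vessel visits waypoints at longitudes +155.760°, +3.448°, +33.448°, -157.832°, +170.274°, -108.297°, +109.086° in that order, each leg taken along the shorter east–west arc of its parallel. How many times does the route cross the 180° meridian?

Leg 1: +155.760° → +3.448°, shortest Δλ = -152.312° (west) — does not cross 180°.
Leg 2: +3.448° → +33.448°, shortest Δλ = 30.0° (east) — does not cross 180°.
Leg 3: +33.448° → -157.832°, shortest Δλ = 168.72° (east) — crosses 180°.
Leg 4: -157.832° → +170.274°, shortest Δλ = -31.894° (west) — crosses 180°.
Leg 5: +170.274° → -108.297°, shortest Δλ = 81.429° (east) — crosses 180°.
Leg 6: -108.297° → +109.086°, shortest Δλ = -142.617° (west) — crosses 180°.
Total crossings: 4.

4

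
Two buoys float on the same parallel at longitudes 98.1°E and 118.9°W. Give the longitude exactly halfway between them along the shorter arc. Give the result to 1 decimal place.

169.6°E

Signed shortest Δλ from +98.1° to -118.9° is +143.0°.
Midpoint longitude = +98.1° + (+143.0°)/2 = +98.1° + 71.5° = +169.6°.
(The naïve average (+98.1 + -118.9)/2 = -10.4° is on the wrong side of the globe.)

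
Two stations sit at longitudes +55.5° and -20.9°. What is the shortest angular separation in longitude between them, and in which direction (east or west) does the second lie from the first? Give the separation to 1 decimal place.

76.4° west

Raw difference: -20.9 − 55.5 = -76.4°.
Normalise into (−180°, 180°]: -76.4° stays -76.4°.
Negative ⇒ the second point lies to the west; separation 76.4°.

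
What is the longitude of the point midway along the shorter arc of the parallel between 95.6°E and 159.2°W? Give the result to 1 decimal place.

148.2°E

Signed shortest Δλ from +95.6° to -159.2° is +105.2°.
Midpoint longitude = +95.6° + (+105.2°)/2 = +95.6° + 52.6° = +148.2°.
(The naïve average (+95.6 + -159.2)/2 = -31.8° is on the wrong side of the globe.)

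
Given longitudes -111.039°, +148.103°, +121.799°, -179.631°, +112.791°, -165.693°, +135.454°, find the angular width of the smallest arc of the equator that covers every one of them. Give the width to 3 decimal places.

136.170°

Sort the longitudes: -179.631°, -165.693°, -111.039°, +112.791°, +121.799°, +135.454°, +148.103°.
Eastward gaps between consecutive values (wrapping around): 13.938°, 54.654°, 223.830°, 9.008°, 13.655°, 12.649°, 32.266°.
Largest gap = 223.830° ⇒ minimal covering band is its complement: 360° − 223.830° = 136.170°.
Band runs from +112.791° eastward to -111.039°, crossing the antimeridian.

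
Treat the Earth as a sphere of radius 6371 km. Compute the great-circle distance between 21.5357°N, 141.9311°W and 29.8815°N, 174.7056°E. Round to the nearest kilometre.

Δλ = 174.7056 − -141.9311 = 316.6367°; wrapped into (−180°, 180°]: -43.3633°.
Δφ = 29.8815 − 21.5357 = 8.3458°.
a = sin²(Δφ/2) + cos φ₁ · cos φ₂ · sin²(Δλ/2) = 0.115380.
c = 2·atan2(√a, √(1−a)) = 0.69315 rad → d = 6371·c ≈ 4416.03 km.

4416 km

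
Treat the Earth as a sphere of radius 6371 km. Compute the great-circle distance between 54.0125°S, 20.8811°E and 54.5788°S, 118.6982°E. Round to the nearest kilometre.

5803 km

Δλ = 118.6982 − 20.8811 = 97.8171°.
Δφ = -54.5788 − -54.0125 = -0.5663°.
a = sin²(Δφ/2) + cos φ₁ · cos φ₂ · sin²(Δλ/2) = 0.193469.
c = 2·atan2(√a, √(1−a)) = 0.91087 rad → d = 6371·c ≈ 5803.12 km.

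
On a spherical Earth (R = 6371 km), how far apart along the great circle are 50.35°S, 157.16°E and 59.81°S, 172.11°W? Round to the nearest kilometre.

2193 km

Δλ = -172.11 − 157.16 = -329.27°; wrapped into (−180°, 180°]: 30.73°.
Δφ = -59.81 − -50.35 = -9.46°.
a = sin²(Δφ/2) + cos φ₁ · cos φ₂ · sin²(Δλ/2) = 0.029328.
c = 2·atan2(√a, √(1−a)) = 0.34420 rad → d = 6371·c ≈ 2192.92 km.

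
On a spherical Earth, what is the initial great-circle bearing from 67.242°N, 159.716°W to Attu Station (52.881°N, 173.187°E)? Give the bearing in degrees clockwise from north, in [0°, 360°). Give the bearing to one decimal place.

Δλ = 173.187 − -159.716 = 332.903°; wrapped into (−180°, 180°]: -27.097°.
θ = atan2( sin Δλ · cos φ₂ , cos φ₁ · sin φ₂ − sin φ₁ · cos φ₂ · cos Δλ )
  = atan2(-0.27488, -0.18695) = -124.220° → normalised to [0°, 360°): 235.780°.

235.8°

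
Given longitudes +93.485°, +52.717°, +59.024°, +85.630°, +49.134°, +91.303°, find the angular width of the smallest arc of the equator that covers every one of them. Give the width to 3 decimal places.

44.351°

Sort the longitudes: +49.134°, +52.717°, +59.024°, +85.630°, +91.303°, +93.485°.
Eastward gaps between consecutive values (wrapping around): 3.583°, 6.307°, 26.606°, 5.673°, 2.182°, 315.649°.
Largest gap = 315.649° ⇒ minimal covering band is its complement: 360° − 315.649° = 44.351°.
Band runs from +49.134° eastward to +93.485°.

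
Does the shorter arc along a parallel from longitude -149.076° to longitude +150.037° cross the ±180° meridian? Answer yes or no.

Naïve |150.037 − -149.076| = 299.113° > 180°, so the shorter arc goes the other way round — across 180°.
Signed shortest Δλ = ((150.037 − -149.076 + 180) mod 360) − 180 = -60.887°.
Going west by 60.887° from -149.076° passes through 180° before reaching +150.037°.

Yes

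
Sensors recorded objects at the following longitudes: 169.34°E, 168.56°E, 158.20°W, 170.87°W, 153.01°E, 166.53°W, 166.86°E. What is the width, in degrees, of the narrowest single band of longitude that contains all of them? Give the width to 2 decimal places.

Sort the longitudes: -170.87°, -166.53°, -158.20°, +153.01°, +166.86°, +168.56°, +169.34°.
Eastward gaps between consecutive values (wrapping around): 4.34°, 8.33°, 311.21°, 13.85°, 1.70°, 0.78°, 19.79°.
Largest gap = 311.21° ⇒ minimal covering band is its complement: 360° − 311.21° = 48.79°.
Band runs from +153.01° eastward to -158.20°, crossing the antimeridian.

48.79°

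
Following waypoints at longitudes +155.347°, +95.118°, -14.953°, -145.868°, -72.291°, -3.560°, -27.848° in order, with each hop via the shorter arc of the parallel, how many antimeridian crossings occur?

Leg 1: +155.347° → +95.118°, shortest Δλ = -60.229° (west) — does not cross 180°.
Leg 2: +95.118° → -14.953°, shortest Δλ = -110.071° (west) — does not cross 180°.
Leg 3: -14.953° → -145.868°, shortest Δλ = -130.915° (west) — does not cross 180°.
Leg 4: -145.868° → -72.291°, shortest Δλ = 73.577° (east) — does not cross 180°.
Leg 5: -72.291° → -3.560°, shortest Δλ = 68.731° (east) — does not cross 180°.
Leg 6: -3.560° → -27.848°, shortest Δλ = -24.288° (west) — does not cross 180°.
Total crossings: 0.

0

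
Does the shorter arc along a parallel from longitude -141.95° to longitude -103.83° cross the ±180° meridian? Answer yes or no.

No

Signed shortest Δλ = ((-103.83 − -141.95 + 180) mod 360) − 180 = 38.12°.
Going east by 38.12° from -141.95° reaches -103.83° without touching 180°.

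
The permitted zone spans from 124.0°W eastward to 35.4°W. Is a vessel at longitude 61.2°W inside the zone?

Band width going east from -124.0° to -35.4°: ((-35.4 − -124.0) mod 360) = 88.6°.
Offset of -61.2° east of the west edge: ((-61.2 − -124.0) mod 360) = 62.8°.
62.8° ≤ 88.6° ⇒ inside.

Yes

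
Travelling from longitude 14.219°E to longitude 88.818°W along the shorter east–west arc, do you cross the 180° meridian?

Signed shortest Δλ = ((-88.818 − 14.219 + 180) mod 360) − 180 = -103.037°.
Going west by 103.037° from +14.219° reaches -88.818° without touching 180°.

No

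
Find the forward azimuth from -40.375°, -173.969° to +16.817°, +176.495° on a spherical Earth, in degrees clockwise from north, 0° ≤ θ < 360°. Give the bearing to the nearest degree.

349°

Δλ = 176.495 − -173.969 = 350.464°; wrapped into (−180°, 180°]: -9.536°.
θ = atan2( sin Δλ · cos φ₂ , cos φ₁ · sin φ₂ − sin φ₁ · cos φ₂ · cos Δλ )
  = atan2(-0.15858, 0.83192) = -10.792° → normalised to [0°, 360°): 349.208°.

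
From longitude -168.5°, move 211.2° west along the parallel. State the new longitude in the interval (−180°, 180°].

-19.7°

Start at -168.5°; shift −211.2° → -379.7°.
-379.7° lies outside (−180°, 180°]; add 360° → -19.7°.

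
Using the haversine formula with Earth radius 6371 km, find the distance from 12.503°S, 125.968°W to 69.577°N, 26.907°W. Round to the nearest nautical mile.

Δλ = -26.907 − -125.968 = 99.061°.
Δφ = 69.577 − -12.503 = 82.080°.
a = sin²(Δφ/2) + cos φ₁ · cos φ₂ · sin²(Δλ/2) = 0.628267.
c = 2·atan2(√a, √(1−a)) = 1.83023 rad → d = 6371·c ≈ 11660.40 km ≈ 6296.11 nmi.

6296 nmi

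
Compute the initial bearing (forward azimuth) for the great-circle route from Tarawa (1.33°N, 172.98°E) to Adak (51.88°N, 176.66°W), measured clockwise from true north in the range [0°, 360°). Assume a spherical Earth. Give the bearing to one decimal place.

8.2°

Δλ = -176.66 − 172.98 = -349.64°; wrapped into (−180°, 180°]: 10.36°.
θ = atan2( sin Δλ · cos φ₂ , cos φ₁ · sin φ₂ − sin φ₁ · cos φ₂ · cos Δλ )
  = atan2(0.11101, 0.77241) = 8.179° → normalised to [0°, 360°): 8.179°.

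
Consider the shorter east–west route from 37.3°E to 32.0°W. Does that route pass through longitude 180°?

Signed shortest Δλ = ((-32.0 − 37.3 + 180) mod 360) − 180 = -69.3°.
Going west by 69.3° from +37.3° reaches -32.0° without touching 180°.

No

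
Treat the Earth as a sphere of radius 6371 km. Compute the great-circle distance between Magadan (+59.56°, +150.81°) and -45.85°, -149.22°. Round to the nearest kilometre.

12924 km

Δλ = -149.22 − 150.81 = -300.03°; wrapped into (−180°, 180°]: 59.97°.
Δφ = -45.85 − 59.56 = -105.41°.
a = sin²(Δφ/2) + cos φ₁ · cos φ₂ · sin²(Δλ/2) = 0.721005.
c = 2·atan2(√a, √(1−a)) = 2.02863 rad → d = 6371·c ≈ 12924.43 km.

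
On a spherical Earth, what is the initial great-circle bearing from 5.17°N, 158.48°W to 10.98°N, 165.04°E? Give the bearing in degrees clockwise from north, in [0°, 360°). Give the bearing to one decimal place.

281.5°

Δλ = 165.04 − -158.48 = 323.52°; wrapped into (−180°, 180°]: -36.48°.
θ = atan2( sin Δλ · cos φ₂ , cos φ₁ · sin φ₂ − sin φ₁ · cos φ₂ · cos Δλ )
  = atan2(-0.58366, 0.11856) = -78.517° → normalised to [0°, 360°): 281.483°.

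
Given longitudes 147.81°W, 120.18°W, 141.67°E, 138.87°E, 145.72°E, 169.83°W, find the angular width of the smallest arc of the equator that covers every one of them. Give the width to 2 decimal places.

100.95°

Sort the longitudes: -169.83°, -147.81°, -120.18°, +138.87°, +141.67°, +145.72°.
Eastward gaps between consecutive values (wrapping around): 22.02°, 27.63°, 259.05°, 2.80°, 4.05°, 44.45°.
Largest gap = 259.05° ⇒ minimal covering band is its complement: 360° − 259.05° = 100.95°.
Band runs from +138.87° eastward to -120.18°, crossing the antimeridian.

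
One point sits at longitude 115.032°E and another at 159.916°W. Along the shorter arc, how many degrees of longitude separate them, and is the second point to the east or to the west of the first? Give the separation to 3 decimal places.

Raw difference: -159.916 − 115.032 = -274.948°.
Normalise into (−180°, 180°]: -274.948° + 360° = 85.052°.
Positive ⇒ the second point lies to the east; separation 85.052°.

85.052° east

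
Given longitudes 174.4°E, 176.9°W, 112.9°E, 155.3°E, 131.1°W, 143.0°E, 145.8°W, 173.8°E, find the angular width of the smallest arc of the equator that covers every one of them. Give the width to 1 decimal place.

Sort the longitudes: -176.9°, -145.8°, -131.1°, +112.9°, +143.0°, +155.3°, +173.8°, +174.4°.
Eastward gaps between consecutive values (wrapping around): 31.1°, 14.7°, 244.0°, 30.1°, 12.3°, 18.5°, 0.6°, 8.7°.
Largest gap = 244.0° ⇒ minimal covering band is its complement: 360° − 244.0° = 116.0°.
Band runs from +112.9° eastward to -131.1°, crossing the antimeridian.

116.0°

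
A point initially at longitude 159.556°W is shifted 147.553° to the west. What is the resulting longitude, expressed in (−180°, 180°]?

52.891°E

Start at -159.556°; shift −147.553° → -307.109°.
-307.109° lies outside (−180°, 180°]; add 360° → +52.891°.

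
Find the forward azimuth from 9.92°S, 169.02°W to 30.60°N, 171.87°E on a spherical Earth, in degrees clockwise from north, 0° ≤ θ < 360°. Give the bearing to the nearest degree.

336°

Δλ = 171.87 − -169.02 = 340.89°; wrapped into (−180°, 180°]: -19.11°.
θ = atan2( sin Δλ · cos φ₂ , cos φ₁ · sin φ₂ − sin φ₁ · cos φ₂ · cos Δλ )
  = atan2(-0.28179, 0.64154) = -23.713° → normalised to [0°, 360°): 336.287°.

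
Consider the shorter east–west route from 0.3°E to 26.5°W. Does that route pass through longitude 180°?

Signed shortest Δλ = ((-26.5 − 0.3 + 180) mod 360) − 180 = -26.8°.
Going west by 26.8° from +0.3° reaches -26.5° without touching 180°.

No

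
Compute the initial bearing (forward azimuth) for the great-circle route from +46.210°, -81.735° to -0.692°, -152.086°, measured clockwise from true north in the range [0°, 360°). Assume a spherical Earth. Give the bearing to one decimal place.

255.1°

Δλ = -152.086 − -81.735 = -70.351°.
θ = atan2( sin Δλ · cos φ₂ , cos φ₁ · sin φ₂ − sin φ₁ · cos φ₂ · cos Δλ )
  = atan2(-0.94170, -0.25108) = -104.929° → normalised to [0°, 360°): 255.071°.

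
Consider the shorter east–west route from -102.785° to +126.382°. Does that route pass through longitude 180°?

Yes

Naïve |126.382 − -102.785| = 229.167° > 180°, so the shorter arc goes the other way round — across 180°.
Signed shortest Δλ = ((126.382 − -102.785 + 180) mod 360) − 180 = -130.833°.
Going west by 130.833° from -102.785° passes through 180° before reaching +126.382°.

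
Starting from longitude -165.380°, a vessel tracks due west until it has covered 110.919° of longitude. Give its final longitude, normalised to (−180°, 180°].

+83.701°

Start at -165.380°; shift −110.919° → -276.299°.
-276.299° lies outside (−180°, 180°]; add 360° → +83.701°.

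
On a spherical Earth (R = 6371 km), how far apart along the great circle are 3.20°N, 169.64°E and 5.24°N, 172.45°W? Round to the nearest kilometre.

Δλ = -172.45 − 169.64 = -342.09°; wrapped into (−180°, 180°]: 17.91°.
Δφ = 5.24 − 3.20 = 2.04°.
a = sin²(Δφ/2) + cos φ₁ · cos φ₂ · sin²(Δλ/2) = 0.024408.
c = 2·atan2(√a, √(1−a)) = 0.31374 rad → d = 6371·c ≈ 1998.86 km.

1999 km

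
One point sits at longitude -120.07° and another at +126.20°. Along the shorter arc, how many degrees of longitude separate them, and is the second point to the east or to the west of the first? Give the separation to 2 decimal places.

113.73° west

Raw difference: 126.20 − -120.07 = 246.27°.
Normalise into (−180°, 180°]: 246.27° − 360° = -113.73°.
Negative ⇒ the second point lies to the west; separation 113.73°.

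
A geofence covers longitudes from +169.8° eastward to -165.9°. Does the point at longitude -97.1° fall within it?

Band width going east from +169.8° to -165.9°: ((-165.9 − 169.8) mod 360) = 24.3°.
Offset of -97.1° east of the west edge: ((-97.1 − 169.8) mod 360) = 93.1°.
93.1° > 24.3° ⇒ outside.

No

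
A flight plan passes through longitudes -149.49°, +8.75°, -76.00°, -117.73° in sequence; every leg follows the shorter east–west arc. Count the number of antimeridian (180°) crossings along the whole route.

Leg 1: -149.49° → +8.75°, shortest Δλ = 158.24° (east) — does not cross 180°.
Leg 2: +8.75° → -76.00°, shortest Δλ = -84.75° (west) — does not cross 180°.
Leg 3: -76.00° → -117.73°, shortest Δλ = -41.73° (west) — does not cross 180°.
Total crossings: 0.

0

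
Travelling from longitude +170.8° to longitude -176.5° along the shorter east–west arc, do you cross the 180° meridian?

Yes

Naïve |-176.5 − 170.8| = 347.3° > 180°, so the shorter arc goes the other way round — across 180°.
Signed shortest Δλ = ((-176.5 − 170.8 + 180) mod 360) − 180 = 12.7°.
Going east by 12.7° from +170.8° passes through 180° before reaching -176.5°.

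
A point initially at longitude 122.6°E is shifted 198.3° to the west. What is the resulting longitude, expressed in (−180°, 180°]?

75.7°W

Start at +122.6°; shift −198.3° → -75.7°.
-75.7° already lies in (−180°, 180°].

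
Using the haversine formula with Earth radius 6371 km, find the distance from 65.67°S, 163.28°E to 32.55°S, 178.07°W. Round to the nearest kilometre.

Δλ = -178.07 − 163.28 = -341.35°; wrapped into (−180°, 180°]: 18.65°.
Δφ = -32.55 − -65.67 = 33.12°.
a = sin²(Δφ/2) + cos φ₁ · cos φ₂ · sin²(Δλ/2) = 0.090354.
c = 2·atan2(√a, √(1−a)) = 0.61062 rad → d = 6371·c ≈ 3890.26 km.

3890 km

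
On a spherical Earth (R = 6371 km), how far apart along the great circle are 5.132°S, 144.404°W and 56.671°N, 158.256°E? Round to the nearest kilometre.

8591 km

Δλ = 158.256 − -144.404 = 302.660°; wrapped into (−180°, 180°]: -57.340°.
Δφ = 56.671 − -5.132 = 61.803°.
a = sin²(Δφ/2) + cos φ₁ · cos φ₂ · sin²(Δλ/2) = 0.389709.
c = 2·atan2(√a, √(1−a)) = 1.34838 rad → d = 6371·c ≈ 8590.56 km.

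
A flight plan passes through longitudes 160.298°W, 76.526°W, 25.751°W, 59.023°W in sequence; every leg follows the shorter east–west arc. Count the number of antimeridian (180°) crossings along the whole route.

Leg 1: -160.298° → -76.526°, shortest Δλ = 83.772° (east) — does not cross 180°.
Leg 2: -76.526° → -25.751°, shortest Δλ = 50.775° (east) — does not cross 180°.
Leg 3: -25.751° → -59.023°, shortest Δλ = -33.272° (west) — does not cross 180°.
Total crossings: 0.

0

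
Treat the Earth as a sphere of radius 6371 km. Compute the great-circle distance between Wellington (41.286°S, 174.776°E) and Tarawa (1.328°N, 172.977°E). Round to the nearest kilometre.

Δλ = 172.977 − 174.776 = -1.799°.
Δφ = 1.328 − -41.286 = 42.614°.
a = sin²(Δφ/2) + cos φ₁ · cos φ₂ · sin²(Δλ/2) = 0.132219.
c = 2·atan2(√a, √(1−a)) = 0.74430 rad → d = 6371·c ≈ 4741.94 km.

4742 km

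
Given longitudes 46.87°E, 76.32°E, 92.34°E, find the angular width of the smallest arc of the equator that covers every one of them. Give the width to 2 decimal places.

45.47°

Sort the longitudes: +46.87°, +76.32°, +92.34°.
Eastward gaps between consecutive values (wrapping around): 29.45°, 16.02°, 314.53°.
Largest gap = 314.53° ⇒ minimal covering band is its complement: 360° − 314.53° = 45.47°.
Band runs from +46.87° eastward to +92.34°.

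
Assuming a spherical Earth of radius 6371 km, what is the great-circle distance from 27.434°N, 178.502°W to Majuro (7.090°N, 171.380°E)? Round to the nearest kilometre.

2501 km

Δλ = 171.380 − -178.502 = 349.882°; wrapped into (−180°, 180°]: -10.118°.
Δφ = 7.090 − 27.434 = -20.344°.
a = sin²(Δφ/2) + cos φ₁ · cos φ₂ · sin²(Δλ/2) = 0.038038.
c = 2·atan2(√a, √(1−a)) = 0.39258 rad → d = 6371·c ≈ 2501.13 km.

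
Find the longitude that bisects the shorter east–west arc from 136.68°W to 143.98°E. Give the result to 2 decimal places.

Signed shortest Δλ from -136.68° to +143.98° is -79.34°.
Midpoint longitude = -136.68° + (-79.34°)/2 = -136.68° − 39.67° = -176.35°.
(The naïve average (-136.68 + +143.98)/2 = 3.65° is on the wrong side of the globe.)

176.35°W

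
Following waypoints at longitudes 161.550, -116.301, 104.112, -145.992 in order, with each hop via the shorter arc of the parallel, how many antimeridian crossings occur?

Leg 1: +161.550° → -116.301°, shortest Δλ = 82.149° (east) — crosses 180°.
Leg 2: -116.301° → +104.112°, shortest Δλ = -139.587° (west) — crosses 180°.
Leg 3: +104.112° → -145.992°, shortest Δλ = 109.896° (east) — crosses 180°.
Total crossings: 3.

3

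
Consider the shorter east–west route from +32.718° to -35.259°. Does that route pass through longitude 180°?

Signed shortest Δλ = ((-35.259 − 32.718 + 180) mod 360) − 180 = -67.977°.
Going west by 67.977° from +32.718° reaches -35.259° without touching 180°.

No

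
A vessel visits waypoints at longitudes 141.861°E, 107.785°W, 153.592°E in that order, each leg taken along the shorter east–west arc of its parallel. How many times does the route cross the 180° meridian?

Leg 1: +141.861° → -107.785°, shortest Δλ = 110.354° (east) — crosses 180°.
Leg 2: -107.785° → +153.592°, shortest Δλ = -98.623° (west) — crosses 180°.
Total crossings: 2.

2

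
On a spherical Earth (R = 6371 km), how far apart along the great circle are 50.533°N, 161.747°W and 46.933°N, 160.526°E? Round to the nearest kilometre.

2765 km

Δλ = 160.526 − -161.747 = 322.273°; wrapped into (−180°, 180°]: -37.727°.
Δφ = 46.933 − 50.533 = -3.600°.
a = sin²(Δφ/2) + cos φ₁ · cos φ₂ · sin²(Δλ/2) = 0.046358.
c = 2·atan2(√a, √(1−a)) = 0.43402 rad → d = 6371·c ≈ 2765.13 km.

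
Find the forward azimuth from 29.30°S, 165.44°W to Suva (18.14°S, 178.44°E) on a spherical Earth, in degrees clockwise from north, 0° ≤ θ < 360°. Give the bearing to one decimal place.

Δλ = 178.44 − -165.44 = 343.88°; wrapped into (−180°, 180°]: -16.12°.
θ = atan2( sin Δλ · cos φ₂ , cos φ₁ · sin φ₂ − sin φ₁ · cos φ₂ · cos Δλ )
  = atan2(-0.26385, 0.17526) = -56.406° → normalised to [0°, 360°): 303.594°.

303.6°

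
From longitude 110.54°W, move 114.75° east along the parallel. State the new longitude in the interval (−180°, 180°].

4.21°E

Start at -110.54°; shift +114.75° → +4.21°.
+4.21° already lies in (−180°, 180°].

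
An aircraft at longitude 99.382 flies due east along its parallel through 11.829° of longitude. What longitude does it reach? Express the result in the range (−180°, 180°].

Start at +99.382°; shift +11.829° → +111.211°.
+111.211° already lies in (−180°, 180°].

+111.211°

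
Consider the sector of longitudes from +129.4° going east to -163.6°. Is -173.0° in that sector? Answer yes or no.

Band width going east from +129.4° to -163.6°: ((-163.6 − 129.4) mod 360) = 67.0°.
Offset of -173.0° east of the west edge: ((-173.0 − 129.4) mod 360) = 57.6°.
57.6° ≤ 67.0° ⇒ inside.

Yes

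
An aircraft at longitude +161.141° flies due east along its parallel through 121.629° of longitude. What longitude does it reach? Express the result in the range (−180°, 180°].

-77.230°

Start at +161.141°; shift +121.629° → +282.770°.
+282.770° lies outside (−180°, 180°]; subtract 360° → -77.230°.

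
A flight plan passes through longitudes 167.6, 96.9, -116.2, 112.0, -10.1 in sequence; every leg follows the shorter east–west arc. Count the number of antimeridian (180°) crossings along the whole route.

Leg 1: +167.6° → +96.9°, shortest Δλ = -70.7° (west) — does not cross 180°.
Leg 2: +96.9° → -116.2°, shortest Δλ = 146.9° (east) — crosses 180°.
Leg 3: -116.2° → +112.0°, shortest Δλ = -131.8° (west) — crosses 180°.
Leg 4: +112.0° → -10.1°, shortest Δλ = -122.1° (west) — does not cross 180°.
Total crossings: 2.

2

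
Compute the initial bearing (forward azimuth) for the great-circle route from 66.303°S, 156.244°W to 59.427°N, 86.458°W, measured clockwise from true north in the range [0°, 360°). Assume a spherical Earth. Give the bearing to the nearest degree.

43°

Δλ = -86.458 − -156.244 = 69.786°.
θ = atan2( sin Δλ · cos φ₂ , cos φ₁ · sin φ₂ − sin φ₁ · cos φ₂ · cos Δλ )
  = atan2(0.47731, 0.50696) = 43.275° → normalised to [0°, 360°): 43.275°.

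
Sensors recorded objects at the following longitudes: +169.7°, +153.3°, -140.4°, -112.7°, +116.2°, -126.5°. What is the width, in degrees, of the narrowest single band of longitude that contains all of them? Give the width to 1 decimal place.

Sort the longitudes: -140.4°, -126.5°, -112.7°, +116.2°, +153.3°, +169.7°.
Eastward gaps between consecutive values (wrapping around): 13.9°, 13.8°, 228.9°, 37.1°, 16.4°, 49.9°.
Largest gap = 228.9° ⇒ minimal covering band is its complement: 360° − 228.9° = 131.1°.
Band runs from +116.2° eastward to -112.7°, crossing the antimeridian.

131.1°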